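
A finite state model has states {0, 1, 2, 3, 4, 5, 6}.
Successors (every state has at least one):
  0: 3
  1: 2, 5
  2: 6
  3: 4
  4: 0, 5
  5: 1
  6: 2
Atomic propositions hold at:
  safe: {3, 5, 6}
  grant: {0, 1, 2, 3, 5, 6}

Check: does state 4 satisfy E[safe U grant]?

No

E[safe U grant]: least fixpoint, start Z0 = Sat(grant) = {0, 1, 2, 3, 5, 6}, add states in Sat(safe) with some successor in Z. Already a fixed point.
Sat(E[safe U grant]) = {0, 1, 2, 3, 5, 6}
4 ∉ Sat(E[safe U grant]) = {0, 1, 2, 3, 5, 6}, so the formula does not hold at 4.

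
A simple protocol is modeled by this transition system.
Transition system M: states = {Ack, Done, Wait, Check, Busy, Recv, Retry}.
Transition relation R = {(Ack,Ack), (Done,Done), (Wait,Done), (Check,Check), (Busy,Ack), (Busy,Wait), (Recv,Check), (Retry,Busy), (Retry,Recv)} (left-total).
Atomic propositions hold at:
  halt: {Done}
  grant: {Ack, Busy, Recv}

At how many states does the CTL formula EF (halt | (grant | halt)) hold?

Sat(grant | halt) = {Ack, Done, Busy, Recv}
Sat(halt | (grant | halt)) = {Ack, Done, Busy, Recv}
EF (halt | (grant | halt)): least fixpoint, start Z0 = {Ack, Done, Busy, Recv}, add states with some successor in Z. Z1 = {Ack, Done, Wait, Busy, Recv, Retry}; fixed.
Sat(EF (halt | (grant | halt))) = {Ack, Done, Wait, Busy, Recv, Retry}
|Sat(EF (halt | (grant | halt)))| = |{Ack, Done, Wait, Busy, Recv, Retry}| = 6.

6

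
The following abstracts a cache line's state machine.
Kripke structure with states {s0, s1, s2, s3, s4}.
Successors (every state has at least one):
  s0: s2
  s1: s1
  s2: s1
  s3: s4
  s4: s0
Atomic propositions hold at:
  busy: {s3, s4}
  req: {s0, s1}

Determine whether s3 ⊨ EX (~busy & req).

No

Sat(~busy) = {s0, s1, s2}
Sat(~busy & req) = {s0, s1}
Sat(EX (~busy & req)) = {s : some successor in {s0, s1}} = {s1, s2, s4}
s3 ∉ Sat(EX (~busy & req)) = {s1, s2, s4}, so the formula does not hold at s3.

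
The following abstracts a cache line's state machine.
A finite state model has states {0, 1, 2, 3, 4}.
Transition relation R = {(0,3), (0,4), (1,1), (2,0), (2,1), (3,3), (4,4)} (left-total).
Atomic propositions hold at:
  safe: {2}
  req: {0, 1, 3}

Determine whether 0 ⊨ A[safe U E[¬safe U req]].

Yes

Sat(¬safe) = {0, 1, 3, 4}
E[¬safe U req]: least fixpoint, start Z0 = Sat(req) = {0, 1, 3}, add states in Sat(¬safe) with some successor in Z. Already a fixed point.
Sat(E[¬safe U req]) = {0, 1, 3}
A[safe U E[¬safe U req]]: least fixpoint, start Z0 = Sat(E[¬safe U req]) = {0, 1, 3}, add states in Sat(safe) with every successor in Z. Z1 = {0, 1, 2, 3}; fixed.
Sat(A[safe U E[¬safe U req]]) = {0, 1, 2, 3}
0 ∈ Sat(A[safe U E[¬safe U req]]) = {0, 1, 2, 3}, so the formula holds at 0.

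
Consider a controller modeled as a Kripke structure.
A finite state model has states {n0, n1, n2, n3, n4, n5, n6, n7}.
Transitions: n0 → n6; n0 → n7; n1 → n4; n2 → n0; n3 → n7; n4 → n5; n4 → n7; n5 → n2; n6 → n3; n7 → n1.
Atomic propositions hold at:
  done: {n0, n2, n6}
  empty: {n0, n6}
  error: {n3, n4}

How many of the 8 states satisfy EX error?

Sat(EX error) = {s : some successor in {n3, n4}} = {n1, n6}
|Sat(EX error)| = |{n1, n6}| = 2.

2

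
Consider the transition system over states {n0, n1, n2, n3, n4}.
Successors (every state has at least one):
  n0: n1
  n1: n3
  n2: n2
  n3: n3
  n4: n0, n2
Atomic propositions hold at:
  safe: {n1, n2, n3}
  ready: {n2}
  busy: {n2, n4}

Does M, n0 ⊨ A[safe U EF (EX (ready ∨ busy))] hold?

Sat(ready ∨ busy) = {n2, n4}
Sat(EX (ready ∨ busy)) = {s : some successor in {n2, n4}} = {n2, n4}
EF (EX (ready ∨ busy)): least fixpoint, start Z0 = {n2, n4}, add states with some successor in Z. Already a fixed point.
Sat(EF (EX (ready ∨ busy))) = {n2, n4}
A[safe U EF (EX (ready ∨ busy))]: least fixpoint, start Z0 = Sat(EF (EX (ready ∨ busy))) = {n2, n4}, add states in Sat(safe) with every successor in Z. Already a fixed point.
Sat(A[safe U EF (EX (ready ∨ busy))]) = {n2, n4}
n0 ∉ Sat(A[safe U EF (EX (ready ∨ busy))]) = {n2, n4}, so the formula does not hold at n0.

No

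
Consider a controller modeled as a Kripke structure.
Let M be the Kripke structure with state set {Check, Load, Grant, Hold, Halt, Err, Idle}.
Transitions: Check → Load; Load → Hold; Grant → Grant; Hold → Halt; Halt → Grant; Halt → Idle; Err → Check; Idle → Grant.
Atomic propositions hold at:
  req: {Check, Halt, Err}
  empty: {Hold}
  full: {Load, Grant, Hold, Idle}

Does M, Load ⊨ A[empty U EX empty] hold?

Sat(EX empty) = {s : some successor in {Hold}} = {Load}
A[empty U EX empty]: least fixpoint, start Z0 = Sat(EX empty) = {Load}, add states in Sat(empty) with every successor in Z. Already a fixed point.
Sat(A[empty U EX empty]) = {Load}
Load ∈ Sat(A[empty U EX empty]) = {Load}, so the formula holds at Load.

Yes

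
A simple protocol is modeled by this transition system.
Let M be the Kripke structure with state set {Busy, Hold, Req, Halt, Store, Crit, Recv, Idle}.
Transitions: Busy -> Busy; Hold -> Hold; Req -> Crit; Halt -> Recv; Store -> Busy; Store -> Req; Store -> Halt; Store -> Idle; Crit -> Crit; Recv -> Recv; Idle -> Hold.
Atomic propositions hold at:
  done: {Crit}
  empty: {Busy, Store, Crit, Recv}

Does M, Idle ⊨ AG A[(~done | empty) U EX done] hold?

Sat(~done) = {Busy, Hold, Req, Halt, Store, Recv, Idle}
Sat(~done | empty) = {Busy, Hold, Req, Halt, Store, Crit, Recv, Idle}
Sat(EX done) = {s : some successor in {Crit}} = {Req, Crit}
A[(~done | empty) U EX done]: least fixpoint, start Z0 = Sat(EX done) = {Req, Crit}, add states in Sat(~done | empty) with every successor in Z. Already a fixed point.
Sat(A[(~done | empty) U EX done]) = {Req, Crit}
AG A[(~done | empty) U EX done]: greatest fixpoint, start Z0 = {Req, Crit}, keep only states in Sat with every successor in Z. Already a fixed point.
Sat(AG A[(~done | empty) U EX done]) = {Req, Crit}
Idle ∉ Sat(AG A[(~done | empty) U EX done]) = {Req, Crit}, so the formula does not hold at Idle.

No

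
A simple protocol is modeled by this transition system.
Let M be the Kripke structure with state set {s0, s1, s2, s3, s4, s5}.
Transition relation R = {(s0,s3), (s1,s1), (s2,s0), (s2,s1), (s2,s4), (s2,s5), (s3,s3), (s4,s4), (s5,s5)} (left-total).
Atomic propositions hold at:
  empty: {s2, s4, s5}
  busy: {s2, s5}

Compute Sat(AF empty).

AF empty: least fixpoint, start Z0 = {s2, s4, s5}, add states with every successor in Z. Already a fixed point.
Sat(AF empty) = {s2, s4, s5}

{s2, s4, s5}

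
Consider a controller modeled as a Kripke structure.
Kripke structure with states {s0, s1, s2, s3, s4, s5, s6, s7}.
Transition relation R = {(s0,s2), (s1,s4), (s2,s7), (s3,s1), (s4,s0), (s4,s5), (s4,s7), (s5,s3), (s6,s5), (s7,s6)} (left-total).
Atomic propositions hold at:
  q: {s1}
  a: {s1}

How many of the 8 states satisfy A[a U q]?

A[a U q]: least fixpoint, start Z0 = Sat(q) = {s1}, add states in Sat(a) with every successor in Z. Already a fixed point.
Sat(A[a U q]) = {s1}
|Sat(A[a U q])| = |{s1}| = 1.

1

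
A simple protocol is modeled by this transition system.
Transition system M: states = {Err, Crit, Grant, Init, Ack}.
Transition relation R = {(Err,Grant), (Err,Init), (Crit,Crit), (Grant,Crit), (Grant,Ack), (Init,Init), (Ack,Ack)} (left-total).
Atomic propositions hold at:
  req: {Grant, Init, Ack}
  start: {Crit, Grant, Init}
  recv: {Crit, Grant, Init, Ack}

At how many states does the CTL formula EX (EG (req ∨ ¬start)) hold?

Sat(¬start) = {Err, Ack}
Sat(req ∨ ¬start) = {Err, Grant, Init, Ack}
EG (req ∨ ¬start): greatest fixpoint, start Z0 = {Err, Grant, Init, Ack}, keep only states in Sat with some successor in Z. Already a fixed point.
Sat(EG (req ∨ ¬start)) = {Err, Grant, Init, Ack}
Sat(EX (EG (req ∨ ¬start))) = {s : some successor in {Err, Grant, Init, Ack}} = {Err, Grant, Init, Ack}
|Sat(EX (EG (req ∨ ¬start)))| = |{Err, Grant, Init, Ack}| = 4.

4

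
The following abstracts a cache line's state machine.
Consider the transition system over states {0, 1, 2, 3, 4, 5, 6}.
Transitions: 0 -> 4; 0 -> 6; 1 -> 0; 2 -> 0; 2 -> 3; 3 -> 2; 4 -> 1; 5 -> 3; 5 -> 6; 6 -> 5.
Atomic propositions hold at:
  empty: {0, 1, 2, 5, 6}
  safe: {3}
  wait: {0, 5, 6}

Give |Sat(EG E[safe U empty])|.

E[safe U empty]: least fixpoint, start Z0 = Sat(empty) = {0, 1, 2, 5, 6}, add states in Sat(safe) with some successor in Z. Z1 = {0, 1, 2, 3, 5, 6}; fixed.
Sat(E[safe U empty]) = {0, 1, 2, 3, 5, 6}
EG E[safe U empty]: greatest fixpoint, start Z0 = {0, 1, 2, 3, 5, 6}, keep only states in Sat with some successor in Z. Already a fixed point.
Sat(EG E[safe U empty]) = {0, 1, 2, 3, 5, 6}
|Sat(EG E[safe U empty])| = |{0, 1, 2, 3, 5, 6}| = 6.

6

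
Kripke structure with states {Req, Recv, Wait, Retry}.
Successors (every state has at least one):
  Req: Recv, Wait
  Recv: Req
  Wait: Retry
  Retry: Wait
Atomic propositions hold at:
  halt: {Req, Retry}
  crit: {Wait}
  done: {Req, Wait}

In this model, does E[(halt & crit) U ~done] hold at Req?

No

Sat(halt & crit) = ∅
Sat(~done) = {Recv, Retry}
E[(halt & crit) U ~done]: least fixpoint, start Z0 = Sat(~done) = {Recv, Retry}, add states in Sat(halt & crit) with some successor in Z. Already a fixed point.
Sat(E[(halt & crit) U ~done]) = {Recv, Retry}
Req ∉ Sat(E[(halt & crit) U ~done]) = {Recv, Retry}, so the formula does not hold at Req.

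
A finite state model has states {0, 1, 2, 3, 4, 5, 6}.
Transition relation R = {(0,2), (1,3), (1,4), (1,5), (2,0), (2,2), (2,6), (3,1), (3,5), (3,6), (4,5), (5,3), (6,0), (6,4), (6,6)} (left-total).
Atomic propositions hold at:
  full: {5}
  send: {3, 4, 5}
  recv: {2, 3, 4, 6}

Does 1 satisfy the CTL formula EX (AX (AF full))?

Yes

AF full: least fixpoint, start Z0 = {5}, add states with every successor in Z. Z1 = {4, 5}; fixed.
Sat(AF full) = {4, 5}
Sat(AX (AF full)) = {s : every successor in {4, 5}} = {4}
Sat(EX (AX (AF full))) = {s : some successor in {4}} = {1, 6}
1 ∈ Sat(EX (AX (AF full))) = {1, 6}, so the formula holds at 1.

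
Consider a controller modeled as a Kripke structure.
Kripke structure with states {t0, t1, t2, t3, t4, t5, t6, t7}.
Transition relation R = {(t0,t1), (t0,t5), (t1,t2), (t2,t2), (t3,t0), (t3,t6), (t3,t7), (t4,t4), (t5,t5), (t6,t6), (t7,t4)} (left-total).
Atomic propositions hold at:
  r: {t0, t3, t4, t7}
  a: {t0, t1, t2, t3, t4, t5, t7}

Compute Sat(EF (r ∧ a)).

{t0, t3, t4, t7}

Sat(r ∧ a) = {t0, t3, t4, t7}
EF (r ∧ a): least fixpoint, start Z0 = {t0, t3, t4, t7}, add states with some successor in Z. Already a fixed point.
Sat(EF (r ∧ a)) = {t0, t3, t4, t7}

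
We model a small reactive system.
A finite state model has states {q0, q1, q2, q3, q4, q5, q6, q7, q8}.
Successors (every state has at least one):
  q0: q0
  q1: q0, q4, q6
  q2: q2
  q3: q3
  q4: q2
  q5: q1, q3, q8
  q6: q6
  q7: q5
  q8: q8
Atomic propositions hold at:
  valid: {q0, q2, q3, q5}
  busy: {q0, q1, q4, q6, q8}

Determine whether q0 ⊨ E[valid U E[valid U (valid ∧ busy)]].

Sat(valid ∧ busy) = {q0}
E[valid U (valid ∧ busy)]: least fixpoint, start Z0 = Sat((valid ∧ busy)) = {q0}, add states in Sat(valid) with some successor in Z. Already a fixed point.
Sat(E[valid U (valid ∧ busy)]) = {q0}
E[valid U E[valid U (valid ∧ busy)]]: least fixpoint, start Z0 = Sat(E[valid U (valid ∧ busy)]) = {q0}, add states in Sat(valid) with some successor in Z. Already a fixed point.
Sat(E[valid U E[valid U (valid ∧ busy)]]) = {q0}
q0 ∈ Sat(E[valid U E[valid U (valid ∧ busy)]]) = {q0}, so the formula holds at q0.

Yes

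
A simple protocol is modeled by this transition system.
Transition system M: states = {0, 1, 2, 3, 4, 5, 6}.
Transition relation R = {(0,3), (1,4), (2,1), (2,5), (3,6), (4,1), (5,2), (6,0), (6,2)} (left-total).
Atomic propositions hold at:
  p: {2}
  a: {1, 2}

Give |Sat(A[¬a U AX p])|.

1

Sat(¬a) = {0, 3, 4, 5, 6}
Sat(AX p) = {s : every successor in {2}} = {5}
A[¬a U AX p]: least fixpoint, start Z0 = Sat(AX p) = {5}, add states in Sat(¬a) with every successor in Z. Already a fixed point.
Sat(A[¬a U AX p]) = {5}
|Sat(A[¬a U AX p])| = |{5}| = 1.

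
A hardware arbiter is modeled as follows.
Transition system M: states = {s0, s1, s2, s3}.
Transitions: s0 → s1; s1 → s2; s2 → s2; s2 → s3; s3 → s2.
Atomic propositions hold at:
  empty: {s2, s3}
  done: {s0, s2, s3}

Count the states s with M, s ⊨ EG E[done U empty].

E[done U empty]: least fixpoint, start Z0 = Sat(empty) = {s2, s3}, add states in Sat(done) with some successor in Z. Already a fixed point.
Sat(E[done U empty]) = {s2, s3}
EG E[done U empty]: greatest fixpoint, start Z0 = {s2, s3}, keep only states in Sat with some successor in Z. Already a fixed point.
Sat(EG E[done U empty]) = {s2, s3}
|Sat(EG E[done U empty])| = |{s2, s3}| = 2.

2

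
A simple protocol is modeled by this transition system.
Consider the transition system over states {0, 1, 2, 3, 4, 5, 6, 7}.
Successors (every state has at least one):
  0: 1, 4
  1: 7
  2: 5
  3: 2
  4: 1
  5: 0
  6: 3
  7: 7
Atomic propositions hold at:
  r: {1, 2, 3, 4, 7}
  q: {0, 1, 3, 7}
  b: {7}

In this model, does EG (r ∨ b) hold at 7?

Yes

Sat(r ∨ b) = {1, 2, 3, 4, 7}
EG (r ∨ b): greatest fixpoint, start Z0 = {1, 2, 3, 4, 7}, keep only states in Sat with some successor in Z. Z1 = {1, 3, 4, 7}; Z2 = {1, 4, 7}; fixed.
Sat(EG (r ∨ b)) = {1, 4, 7}
7 ∈ Sat(EG (r ∨ b)) = {1, 4, 7}, so the formula holds at 7.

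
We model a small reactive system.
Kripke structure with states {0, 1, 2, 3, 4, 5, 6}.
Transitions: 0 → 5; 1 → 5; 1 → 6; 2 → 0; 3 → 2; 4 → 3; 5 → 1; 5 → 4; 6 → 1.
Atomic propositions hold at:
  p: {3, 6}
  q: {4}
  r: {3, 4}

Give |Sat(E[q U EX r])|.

Sat(EX r) = {s : some successor in {3, 4}} = {4, 5}
E[q U EX r]: least fixpoint, start Z0 = Sat(EX r) = {4, 5}, add states in Sat(q) with some successor in Z. Already a fixed point.
Sat(E[q U EX r]) = {4, 5}
|Sat(E[q U EX r])| = |{4, 5}| = 2.

2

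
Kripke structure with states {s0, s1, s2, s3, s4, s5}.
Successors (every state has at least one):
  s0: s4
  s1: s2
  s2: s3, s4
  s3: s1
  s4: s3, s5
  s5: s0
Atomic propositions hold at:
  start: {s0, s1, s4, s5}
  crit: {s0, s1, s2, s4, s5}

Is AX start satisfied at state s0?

Sat(AX start) = {s : every successor in {s0, s1, s4, s5}} = {s0, s3, s5}
s0 ∈ Sat(AX start) = {s0, s3, s5}, so the formula holds at s0.

Yes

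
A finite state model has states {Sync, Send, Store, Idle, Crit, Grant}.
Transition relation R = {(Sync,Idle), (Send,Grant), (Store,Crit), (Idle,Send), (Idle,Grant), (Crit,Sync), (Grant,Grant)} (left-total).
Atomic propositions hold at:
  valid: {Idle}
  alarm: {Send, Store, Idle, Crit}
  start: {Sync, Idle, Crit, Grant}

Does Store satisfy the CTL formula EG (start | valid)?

Sat(start | valid) = {Sync, Idle, Crit, Grant}
EG (start | valid): greatest fixpoint, start Z0 = {Sync, Idle, Crit, Grant}, keep only states in Sat with some successor in Z. Already a fixed point.
Sat(EG (start | valid)) = {Sync, Idle, Crit, Grant}
Store ∉ Sat(EG (start | valid)) = {Sync, Idle, Crit, Grant}, so the formula does not hold at Store.

No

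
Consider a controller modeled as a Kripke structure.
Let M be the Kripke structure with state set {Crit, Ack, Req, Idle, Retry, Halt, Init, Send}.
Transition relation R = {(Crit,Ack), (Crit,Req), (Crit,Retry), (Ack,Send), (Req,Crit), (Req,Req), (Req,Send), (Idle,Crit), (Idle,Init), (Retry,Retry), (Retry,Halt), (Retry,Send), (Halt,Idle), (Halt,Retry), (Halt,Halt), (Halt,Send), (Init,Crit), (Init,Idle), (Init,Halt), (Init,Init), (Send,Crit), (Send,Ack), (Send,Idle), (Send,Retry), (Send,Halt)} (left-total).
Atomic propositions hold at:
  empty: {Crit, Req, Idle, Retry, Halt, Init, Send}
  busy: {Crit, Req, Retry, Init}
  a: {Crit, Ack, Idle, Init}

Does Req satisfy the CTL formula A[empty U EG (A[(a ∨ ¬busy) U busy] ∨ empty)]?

Sat(¬busy) = {Ack, Idle, Halt, Send}
Sat(a ∨ ¬busy) = {Crit, Ack, Idle, Halt, Init, Send}
A[(a ∨ ¬busy) U busy]: least fixpoint, start Z0 = Sat(busy) = {Crit, Req, Retry, Init}, add states in Sat(a ∨ ¬busy) with every successor in Z. Z1 = {Crit, Req, Idle, Retry, Init}; fixed.
Sat(A[(a ∨ ¬busy) U busy]) = {Crit, Req, Idle, Retry, Init}
Sat(A[(a ∨ ¬busy) U busy] ∨ empty) = {Crit, Req, Idle, Retry, Halt, Init, Send}
EG (A[(a ∨ ¬busy) U busy] ∨ empty): greatest fixpoint, start Z0 = {Crit, Req, Idle, Retry, Halt, Init, Send}, keep only states in Sat with some successor in Z. Already a fixed point.
Sat(EG (A[(a ∨ ¬busy) U busy] ∨ empty)) = {Crit, Req, Idle, Retry, Halt, Init, Send}
A[empty U EG (A[(a ∨ ¬busy) U busy] ∨ empty)]: least fixpoint, start Z0 = Sat(EG (A[(a ∨ ¬busy) U busy] ∨ empty)) = {Crit, Req, Idle, Retry, Halt, Init, Send}, add states in Sat(empty) with every successor in Z. Already a fixed point.
Sat(A[empty U EG (A[(a ∨ ¬busy) U busy] ∨ empty)]) = {Crit, Req, Idle, Retry, Halt, Init, Send}
Req ∈ Sat(A[empty U EG (A[(a ∨ ¬busy) U busy] ∨ empty)]) = {Crit, Req, Idle, Retry, Halt, Init, Send}, so the formula holds at Req.

Yes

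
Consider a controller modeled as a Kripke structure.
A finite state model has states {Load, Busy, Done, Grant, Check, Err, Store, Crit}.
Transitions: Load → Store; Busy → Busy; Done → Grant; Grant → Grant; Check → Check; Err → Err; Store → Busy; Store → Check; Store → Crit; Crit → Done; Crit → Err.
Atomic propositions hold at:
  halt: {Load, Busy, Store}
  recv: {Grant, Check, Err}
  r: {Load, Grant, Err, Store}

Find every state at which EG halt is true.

EG halt: greatest fixpoint, start Z0 = {Load, Busy, Store}, keep only states in Sat with some successor in Z. Already a fixed point.
Sat(EG halt) = {Load, Busy, Store}

{Load, Busy, Store}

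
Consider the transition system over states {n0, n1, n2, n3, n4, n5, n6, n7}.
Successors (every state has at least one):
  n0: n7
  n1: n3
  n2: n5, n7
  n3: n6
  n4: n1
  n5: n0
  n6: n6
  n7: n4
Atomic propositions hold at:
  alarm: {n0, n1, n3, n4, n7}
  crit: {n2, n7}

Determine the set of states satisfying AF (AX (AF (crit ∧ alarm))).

Sat(crit ∧ alarm) = {n7}
AF (crit ∧ alarm): least fixpoint, start Z0 = {n7}, add states with every successor in Z. Z1 = {n0, n7}; Z2 = {n0, n5, n7}; Z3 = {n0, n2, n5, n7}; fixed.
Sat(AF (crit ∧ alarm)) = {n0, n2, n5, n7}
Sat(AX (AF (crit ∧ alarm))) = {s : every successor in {n0, n2, n5, n7}} = {n0, n2, n5}
AF (AX (AF (crit ∧ alarm))): least fixpoint, start Z0 = {n0, n2, n5}, add states with every successor in Z. Already a fixed point.
Sat(AF (AX (AF (crit ∧ alarm)))) = {n0, n2, n5}

{n0, n2, n5}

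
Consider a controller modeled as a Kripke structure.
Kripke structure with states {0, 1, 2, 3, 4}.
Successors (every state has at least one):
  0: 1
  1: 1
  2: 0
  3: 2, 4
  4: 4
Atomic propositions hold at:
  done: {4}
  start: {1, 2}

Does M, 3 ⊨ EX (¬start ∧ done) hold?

Yes

Sat(¬start) = {0, 3, 4}
Sat(¬start ∧ done) = {4}
Sat(EX (¬start ∧ done)) = {s : some successor in {4}} = {3, 4}
3 ∈ Sat(EX (¬start ∧ done)) = {3, 4}, so the formula holds at 3.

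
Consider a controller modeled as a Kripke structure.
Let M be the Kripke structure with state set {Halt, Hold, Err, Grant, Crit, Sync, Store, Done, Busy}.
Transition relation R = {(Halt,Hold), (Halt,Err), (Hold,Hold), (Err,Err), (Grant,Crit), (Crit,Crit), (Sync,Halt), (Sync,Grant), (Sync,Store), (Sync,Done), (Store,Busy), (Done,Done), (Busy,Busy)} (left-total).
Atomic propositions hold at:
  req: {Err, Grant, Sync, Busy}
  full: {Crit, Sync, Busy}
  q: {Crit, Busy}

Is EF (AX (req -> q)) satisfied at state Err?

No

Sat(req -> q) = {Halt, Hold, Crit, Store, Done, Busy}
Sat(AX (req -> q)) = {s : every successor in {Halt, Hold, Crit, Store, Done, Busy}} = {Hold, Grant, Crit, Store, Done, Busy}
EF (AX (req -> q)): least fixpoint, start Z0 = {Hold, Grant, Crit, Store, Done, Busy}, add states with some successor in Z. Z1 = {Halt, Hold, Grant, Crit, Sync, Store, Done, Busy}; fixed.
Sat(EF (AX (req -> q))) = {Halt, Hold, Grant, Crit, Sync, Store, Done, Busy}
Err ∉ Sat(EF (AX (req -> q))) = {Halt, Hold, Grant, Crit, Sync, Store, Done, Busy}, so the formula does not hold at Err.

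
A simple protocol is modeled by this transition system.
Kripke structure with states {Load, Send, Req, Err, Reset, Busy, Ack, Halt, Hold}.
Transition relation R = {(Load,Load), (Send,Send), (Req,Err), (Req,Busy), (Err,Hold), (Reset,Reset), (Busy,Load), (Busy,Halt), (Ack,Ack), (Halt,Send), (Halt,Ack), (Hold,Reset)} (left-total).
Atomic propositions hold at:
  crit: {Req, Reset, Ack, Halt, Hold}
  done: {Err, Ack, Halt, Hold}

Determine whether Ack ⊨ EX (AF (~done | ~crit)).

No

Sat(~done) = {Load, Send, Req, Reset, Busy}
Sat(~crit) = {Load, Send, Err, Busy}
Sat(~done | ~crit) = {Load, Send, Req, Err, Reset, Busy}
AF (~done | ~crit): least fixpoint, start Z0 = {Load, Send, Req, Err, Reset, Busy}, add states with every successor in Z. Z1 = {Load, Send, Req, Err, Reset, Busy, Hold}; fixed.
Sat(AF (~done | ~crit)) = {Load, Send, Req, Err, Reset, Busy, Hold}
Sat(EX (AF (~done | ~crit))) = {s : some successor in {Load, Send, Req, Err, Reset, Busy, Hold}} = {Load, Send, Req, Err, Reset, Busy, Halt, Hold}
Ack ∉ Sat(EX (AF (~done | ~crit))) = {Load, Send, Req, Err, Reset, Busy, Halt, Hold}, so the formula does not hold at Ack.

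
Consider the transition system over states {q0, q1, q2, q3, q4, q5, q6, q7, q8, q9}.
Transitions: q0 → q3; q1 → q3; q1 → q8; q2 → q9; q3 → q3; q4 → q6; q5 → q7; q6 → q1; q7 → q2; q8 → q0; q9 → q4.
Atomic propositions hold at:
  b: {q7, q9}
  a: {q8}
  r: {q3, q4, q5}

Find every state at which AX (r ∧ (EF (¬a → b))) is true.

{q9}

Sat(¬a) = {q0, q1, q2, q3, q4, q5, q6, q7, q9}
Sat(¬a → b) = {q7, q8, q9}
EF (¬a → b): least fixpoint, start Z0 = {q7, q8, q9}, add states with some successor in Z. Z1 = {q1, q2, q5, q7, q8, q9}; Z2 = {q1, q2, q5, q6, q7, q8, q9}; Z3 = {q1, q2, q4, q5, q6, q7, q8, q9}; fixed.
Sat(EF (¬a → b)) = {q1, q2, q4, q5, q6, q7, q8, q9}
Sat(r ∧ (EF (¬a → b))) = {q4, q5}
Sat(AX (r ∧ (EF (¬a → b)))) = {s : every successor in {q4, q5}} = {q9}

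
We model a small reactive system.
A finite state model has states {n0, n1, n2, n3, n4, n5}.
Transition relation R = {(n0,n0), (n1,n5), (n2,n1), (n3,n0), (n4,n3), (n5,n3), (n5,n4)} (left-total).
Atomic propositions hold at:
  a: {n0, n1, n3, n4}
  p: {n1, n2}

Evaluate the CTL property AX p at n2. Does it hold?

Sat(AX p) = {s : every successor in {n1, n2}} = {n2}
n2 ∈ Sat(AX p) = {n2}, so the formula holds at n2.

Yes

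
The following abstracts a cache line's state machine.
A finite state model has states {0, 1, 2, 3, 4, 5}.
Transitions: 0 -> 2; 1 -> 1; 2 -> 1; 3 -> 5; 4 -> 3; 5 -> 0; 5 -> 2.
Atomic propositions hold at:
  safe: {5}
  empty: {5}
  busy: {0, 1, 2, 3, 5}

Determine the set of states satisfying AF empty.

{3, 4, 5}

AF empty: least fixpoint, start Z0 = {5}, add states with every successor in Z. Z1 = {3, 5}; Z2 = {3, 4, 5}; fixed.
Sat(AF empty) = {3, 4, 5}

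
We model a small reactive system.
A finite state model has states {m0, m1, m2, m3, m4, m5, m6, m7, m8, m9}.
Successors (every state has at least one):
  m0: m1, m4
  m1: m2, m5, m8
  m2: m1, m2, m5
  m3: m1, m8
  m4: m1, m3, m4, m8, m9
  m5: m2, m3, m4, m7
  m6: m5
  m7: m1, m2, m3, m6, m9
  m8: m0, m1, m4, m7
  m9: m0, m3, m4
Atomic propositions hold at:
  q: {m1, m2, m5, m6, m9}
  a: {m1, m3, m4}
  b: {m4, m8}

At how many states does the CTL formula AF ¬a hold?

9

Sat(¬a) = {m0, m2, m5, m6, m7, m8, m9}
AF ¬a: least fixpoint, start Z0 = {m0, m2, m5, m6, m7, m8, m9}, add states with every successor in Z. Z1 = {m0, m1, m2, m5, m6, m7, m8, m9}; Z2 = {m0, m1, m2, m3, m5, m6, m7, m8, m9}; fixed.
Sat(AF ¬a) = {m0, m1, m2, m3, m5, m6, m7, m8, m9}
|Sat(AF ¬a)| = |{m0, m1, m2, m3, m5, m6, m7, m8, m9}| = 9.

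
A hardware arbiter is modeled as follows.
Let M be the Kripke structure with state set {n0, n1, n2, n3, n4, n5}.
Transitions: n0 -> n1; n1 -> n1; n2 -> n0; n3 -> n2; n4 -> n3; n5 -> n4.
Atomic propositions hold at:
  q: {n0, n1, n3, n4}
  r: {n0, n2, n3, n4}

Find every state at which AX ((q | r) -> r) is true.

{n2, n3, n4, n5}

Sat(q | r) = {n0, n1, n2, n3, n4}
Sat((q | r) -> r) = {n0, n2, n3, n4, n5}
Sat(AX ((q | r) -> r)) = {s : every successor in {n0, n2, n3, n4, n5}} = {n2, n3, n4, n5}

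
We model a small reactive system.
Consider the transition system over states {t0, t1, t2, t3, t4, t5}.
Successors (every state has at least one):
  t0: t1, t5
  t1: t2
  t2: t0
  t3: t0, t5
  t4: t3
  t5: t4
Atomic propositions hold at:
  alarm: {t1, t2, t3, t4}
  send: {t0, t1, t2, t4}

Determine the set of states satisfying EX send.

{t0, t1, t2, t3, t5}

Sat(EX send) = {s : some successor in {t0, t1, t2, t4}} = {t0, t1, t2, t3, t5}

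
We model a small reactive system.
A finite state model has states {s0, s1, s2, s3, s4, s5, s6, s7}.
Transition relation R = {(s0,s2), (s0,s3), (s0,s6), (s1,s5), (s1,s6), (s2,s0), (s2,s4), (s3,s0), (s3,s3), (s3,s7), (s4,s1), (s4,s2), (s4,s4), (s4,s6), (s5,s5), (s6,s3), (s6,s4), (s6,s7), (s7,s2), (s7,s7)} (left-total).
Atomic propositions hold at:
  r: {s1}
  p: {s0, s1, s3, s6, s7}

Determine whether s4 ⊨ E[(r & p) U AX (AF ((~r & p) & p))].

No

Sat(r & p) = {s1}
Sat(~r) = {s0, s2, s3, s4, s5, s6, s7}
Sat(~r & p) = {s0, s3, s6, s7}
Sat((~r & p) & p) = {s0, s3, s6, s7}
AF ((~r & p) & p): least fixpoint, start Z0 = {s0, s3, s6, s7}, add states with every successor in Z. Already a fixed point.
Sat(AF ((~r & p) & p)) = {s0, s3, s6, s7}
Sat(AX (AF ((~r & p) & p))) = {s : every successor in {s0, s3, s6, s7}} = {s3}
E[(r & p) U AX (AF ((~r & p) & p))]: least fixpoint, start Z0 = Sat(AX (AF ((~r & p) & p))) = {s3}, add states in Sat(r & p) with some successor in Z. Already a fixed point.
Sat(E[(r & p) U AX (AF ((~r & p) & p))]) = {s3}
s4 ∉ Sat(E[(r & p) U AX (AF ((~r & p) & p))]) = {s3}, so the formula does not hold at s4.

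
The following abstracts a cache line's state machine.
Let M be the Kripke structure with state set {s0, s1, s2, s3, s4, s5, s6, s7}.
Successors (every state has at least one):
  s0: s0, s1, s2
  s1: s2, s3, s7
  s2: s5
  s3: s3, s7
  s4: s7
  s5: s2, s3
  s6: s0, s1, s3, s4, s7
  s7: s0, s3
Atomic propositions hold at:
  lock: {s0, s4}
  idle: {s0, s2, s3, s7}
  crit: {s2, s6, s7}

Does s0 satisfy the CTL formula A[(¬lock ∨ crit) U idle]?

Yes

Sat(¬lock) = {s1, s2, s3, s5, s6, s7}
Sat(¬lock ∨ crit) = {s1, s2, s3, s5, s6, s7}
A[(¬lock ∨ crit) U idle]: least fixpoint, start Z0 = Sat(idle) = {s0, s2, s3, s7}, add states in Sat(¬lock ∨ crit) with every successor in Z. Z1 = {s0, s1, s2, s3, s5, s7}; fixed.
Sat(A[(¬lock ∨ crit) U idle]) = {s0, s1, s2, s3, s5, s7}
s0 ∈ Sat(A[(¬lock ∨ crit) U idle]) = {s0, s1, s2, s3, s5, s7}, so the formula holds at s0.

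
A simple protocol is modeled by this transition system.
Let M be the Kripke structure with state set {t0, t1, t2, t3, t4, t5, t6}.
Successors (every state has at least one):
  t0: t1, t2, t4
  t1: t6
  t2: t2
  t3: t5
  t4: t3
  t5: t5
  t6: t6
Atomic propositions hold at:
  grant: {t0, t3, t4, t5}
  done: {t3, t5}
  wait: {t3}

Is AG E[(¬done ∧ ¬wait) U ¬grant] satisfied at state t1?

Sat(¬done) = {t0, t1, t2, t4, t6}
Sat(¬wait) = {t0, t1, t2, t4, t5, t6}
Sat(¬done ∧ ¬wait) = {t0, t1, t2, t4, t6}
Sat(¬grant) = {t1, t2, t6}
E[(¬done ∧ ¬wait) U ¬grant]: least fixpoint, start Z0 = Sat(¬grant) = {t1, t2, t6}, add states in Sat(¬done ∧ ¬wait) with some successor in Z. Z1 = {t0, t1, t2, t6}; fixed.
Sat(E[(¬done ∧ ¬wait) U ¬grant]) = {t0, t1, t2, t6}
AG E[(¬done ∧ ¬wait) U ¬grant]: greatest fixpoint, start Z0 = {t0, t1, t2, t6}, keep only states in Sat with every successor in Z. Z1 = {t1, t2, t6}; fixed.
Sat(AG E[(¬done ∧ ¬wait) U ¬grant]) = {t1, t2, t6}
t1 ∈ Sat(AG E[(¬done ∧ ¬wait) U ¬grant]) = {t1, t2, t6}, so the formula holds at t1.

Yes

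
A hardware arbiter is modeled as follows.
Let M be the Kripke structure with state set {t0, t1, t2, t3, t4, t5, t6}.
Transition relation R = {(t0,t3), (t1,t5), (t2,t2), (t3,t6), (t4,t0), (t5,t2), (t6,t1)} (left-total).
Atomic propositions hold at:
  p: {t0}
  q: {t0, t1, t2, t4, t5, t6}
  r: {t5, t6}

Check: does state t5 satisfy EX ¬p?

Sat(¬p) = {t1, t2, t3, t4, t5, t6}
Sat(EX ¬p) = {s : some successor in {t1, t2, t3, t4, t5, t6}} = {t0, t1, t2, t3, t5, t6}
t5 ∈ Sat(EX ¬p) = {t0, t1, t2, t3, t5, t6}, so the formula holds at t5.

Yes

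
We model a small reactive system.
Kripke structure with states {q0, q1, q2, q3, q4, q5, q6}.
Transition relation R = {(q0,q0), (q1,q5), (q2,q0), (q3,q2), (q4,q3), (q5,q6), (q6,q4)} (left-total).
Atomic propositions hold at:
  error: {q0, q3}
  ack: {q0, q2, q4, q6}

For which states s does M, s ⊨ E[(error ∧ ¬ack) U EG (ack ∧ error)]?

{q0}

Sat(¬ack) = {q1, q3, q5}
Sat(error ∧ ¬ack) = {q3}
Sat(ack ∧ error) = {q0}
EG (ack ∧ error): greatest fixpoint, start Z0 = {q0}, keep only states in Sat with some successor in Z. Already a fixed point.
Sat(EG (ack ∧ error)) = {q0}
E[(error ∧ ¬ack) U EG (ack ∧ error)]: least fixpoint, start Z0 = Sat(EG (ack ∧ error)) = {q0}, add states in Sat(error ∧ ¬ack) with some successor in Z. Already a fixed point.
Sat(E[(error ∧ ¬ack) U EG (ack ∧ error)]) = {q0}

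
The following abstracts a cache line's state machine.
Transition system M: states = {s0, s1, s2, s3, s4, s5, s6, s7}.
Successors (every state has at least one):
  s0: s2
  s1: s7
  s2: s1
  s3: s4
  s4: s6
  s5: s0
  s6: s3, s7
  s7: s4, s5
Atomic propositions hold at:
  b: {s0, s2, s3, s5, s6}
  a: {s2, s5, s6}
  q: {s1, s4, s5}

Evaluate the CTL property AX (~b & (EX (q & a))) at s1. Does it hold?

Yes

Sat(~b) = {s1, s4, s7}
Sat(q & a) = {s5}
Sat(EX (q & a)) = {s : some successor in {s5}} = {s7}
Sat(~b & (EX (q & a))) = {s7}
Sat(AX (~b & (EX (q & a)))) = {s : every successor in {s7}} = {s1}
s1 ∈ Sat(AX (~b & (EX (q & a)))) = {s1}, so the formula holds at s1.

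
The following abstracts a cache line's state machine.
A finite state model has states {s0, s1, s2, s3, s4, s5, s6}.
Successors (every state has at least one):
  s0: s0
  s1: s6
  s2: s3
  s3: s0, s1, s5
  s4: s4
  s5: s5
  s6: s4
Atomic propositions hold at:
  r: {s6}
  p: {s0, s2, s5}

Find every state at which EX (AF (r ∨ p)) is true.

Sat(r ∨ p) = {s0, s2, s5, s6}
AF (r ∨ p): least fixpoint, start Z0 = {s0, s2, s5, s6}, add states with every successor in Z. Z1 = {s0, s1, s2, s5, s6}; Z2 = {s0, s1, s2, s3, s5, s6}; fixed.
Sat(AF (r ∨ p)) = {s0, s1, s2, s3, s5, s6}
Sat(EX (AF (r ∨ p))) = {s : some successor in {s0, s1, s2, s3, s5, s6}} = {s0, s1, s2, s3, s5}

{s0, s1, s2, s3, s5}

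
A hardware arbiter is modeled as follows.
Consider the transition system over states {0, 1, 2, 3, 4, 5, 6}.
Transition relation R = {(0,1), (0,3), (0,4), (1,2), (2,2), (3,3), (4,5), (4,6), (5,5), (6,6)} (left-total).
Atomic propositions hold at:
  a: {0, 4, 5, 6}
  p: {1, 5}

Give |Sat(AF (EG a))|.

EG a: greatest fixpoint, start Z0 = {0, 4, 5, 6}, keep only states in Sat with some successor in Z. Already a fixed point.
Sat(EG a) = {0, 4, 5, 6}
AF (EG a): least fixpoint, start Z0 = {0, 4, 5, 6}, add states with every successor in Z. Already a fixed point.
Sat(AF (EG a)) = {0, 4, 5, 6}
|Sat(AF (EG a))| = |{0, 4, 5, 6}| = 4.

4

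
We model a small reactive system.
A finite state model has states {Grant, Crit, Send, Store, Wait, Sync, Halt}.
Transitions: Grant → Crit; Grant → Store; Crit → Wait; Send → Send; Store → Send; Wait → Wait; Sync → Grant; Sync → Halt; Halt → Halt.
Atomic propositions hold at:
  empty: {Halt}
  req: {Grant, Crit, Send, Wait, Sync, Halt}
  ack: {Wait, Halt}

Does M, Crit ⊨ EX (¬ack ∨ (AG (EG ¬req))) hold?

No

Sat(¬ack) = {Grant, Crit, Send, Store, Sync}
Sat(¬req) = {Store}
EG ¬req: greatest fixpoint, start Z0 = {Store}, keep only states in Sat with some successor in Z. Z1 = ∅; fixed.
Sat(EG ¬req) = ∅
AG (EG ¬req): greatest fixpoint, start Z0 = ∅, keep only states in Sat with every successor in Z. Already a fixed point.
Sat(AG (EG ¬req)) = ∅
Sat(¬ack ∨ (AG (EG ¬req))) = {Grant, Crit, Send, Store, Sync}
Sat(EX (¬ack ∨ (AG (EG ¬req)))) = {s : some successor in {Grant, Crit, Send, Store, Sync}} = {Grant, Send, Store, Sync}
Crit ∉ Sat(EX (¬ack ∨ (AG (EG ¬req)))) = {Grant, Send, Store, Sync}, so the formula does not hold at Crit.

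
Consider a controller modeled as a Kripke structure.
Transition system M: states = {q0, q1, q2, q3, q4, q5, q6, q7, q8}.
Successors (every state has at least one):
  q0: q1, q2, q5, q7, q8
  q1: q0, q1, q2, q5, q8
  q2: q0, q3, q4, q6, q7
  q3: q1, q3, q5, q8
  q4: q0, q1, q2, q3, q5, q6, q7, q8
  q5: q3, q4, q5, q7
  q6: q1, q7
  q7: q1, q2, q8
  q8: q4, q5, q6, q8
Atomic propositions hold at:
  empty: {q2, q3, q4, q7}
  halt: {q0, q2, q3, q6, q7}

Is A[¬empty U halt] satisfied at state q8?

No

Sat(¬empty) = {q0, q1, q5, q6, q8}
A[¬empty U halt]: least fixpoint, start Z0 = Sat(halt) = {q0, q2, q3, q6, q7}, add states in Sat(¬empty) with every successor in Z. Already a fixed point.
Sat(A[¬empty U halt]) = {q0, q2, q3, q6, q7}
q8 ∉ Sat(A[¬empty U halt]) = {q0, q2, q3, q6, q7}, so the formula does not hold at q8.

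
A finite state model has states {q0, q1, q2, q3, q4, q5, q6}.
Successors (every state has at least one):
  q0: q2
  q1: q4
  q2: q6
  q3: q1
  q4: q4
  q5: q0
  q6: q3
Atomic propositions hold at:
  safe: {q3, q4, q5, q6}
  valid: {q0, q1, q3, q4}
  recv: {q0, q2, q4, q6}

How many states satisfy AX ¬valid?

2

Sat(¬valid) = {q2, q5, q6}
Sat(AX ¬valid) = {s : every successor in {q2, q5, q6}} = {q0, q2}
|Sat(AX ¬valid)| = |{q0, q2}| = 2.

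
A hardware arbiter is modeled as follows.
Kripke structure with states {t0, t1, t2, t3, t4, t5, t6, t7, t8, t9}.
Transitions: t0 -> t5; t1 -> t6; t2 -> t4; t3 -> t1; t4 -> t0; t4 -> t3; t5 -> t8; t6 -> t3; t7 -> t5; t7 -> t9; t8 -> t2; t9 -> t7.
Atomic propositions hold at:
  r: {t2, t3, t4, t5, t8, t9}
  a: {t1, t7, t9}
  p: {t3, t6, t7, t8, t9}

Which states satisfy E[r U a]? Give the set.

E[r U a]: least fixpoint, start Z0 = Sat(a) = {t1, t7, t9}, add states in Sat(r) with some successor in Z. Z1 = {t1, t3, t7, t9}; Z2 = {t1, t3, t4, t7, t9}; Z3 = {t1, t2, t3, t4, t7, t9}; Z4 = {t1, t2, t3, t4, t7, t8, t9}; Z5 = {t1, t2, t3, t4, t5, t7, t8, t9}; fixed.
Sat(E[r U a]) = {t1, t2, t3, t4, t5, t7, t8, t9}

{t1, t2, t3, t4, t5, t7, t8, t9}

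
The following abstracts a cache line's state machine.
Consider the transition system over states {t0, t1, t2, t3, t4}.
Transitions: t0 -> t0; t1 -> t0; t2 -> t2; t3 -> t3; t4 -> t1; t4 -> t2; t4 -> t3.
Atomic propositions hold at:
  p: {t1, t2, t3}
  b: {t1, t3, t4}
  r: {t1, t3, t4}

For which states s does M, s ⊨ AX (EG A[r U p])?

{t2, t3}

A[r U p]: least fixpoint, start Z0 = Sat(p) = {t1, t2, t3}, add states in Sat(r) with every successor in Z. Z1 = {t1, t2, t3, t4}; fixed.
Sat(A[r U p]) = {t1, t2, t3, t4}
EG A[r U p]: greatest fixpoint, start Z0 = {t1, t2, t3, t4}, keep only states in Sat with some successor in Z. Z1 = {t2, t3, t4}; fixed.
Sat(EG A[r U p]) = {t2, t3, t4}
Sat(AX (EG A[r U p])) = {s : every successor in {t2, t3, t4}} = {t2, t3}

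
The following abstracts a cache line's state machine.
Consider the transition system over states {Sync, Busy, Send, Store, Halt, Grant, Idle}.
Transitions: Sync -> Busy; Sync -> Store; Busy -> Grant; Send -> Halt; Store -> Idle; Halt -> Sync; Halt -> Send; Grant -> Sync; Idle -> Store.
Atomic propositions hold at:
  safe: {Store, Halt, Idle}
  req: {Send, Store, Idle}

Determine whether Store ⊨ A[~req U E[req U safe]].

Sat(~req) = {Sync, Busy, Halt, Grant}
E[req U safe]: least fixpoint, start Z0 = Sat(safe) = {Store, Halt, Idle}, add states in Sat(req) with some successor in Z. Z1 = {Send, Store, Halt, Idle}; fixed.
Sat(E[req U safe]) = {Send, Store, Halt, Idle}
A[~req U E[req U safe]]: least fixpoint, start Z0 = Sat(E[req U safe]) = {Send, Store, Halt, Idle}, add states in Sat(~req) with every successor in Z. Already a fixed point.
Sat(A[~req U E[req U safe]]) = {Send, Store, Halt, Idle}
Store ∈ Sat(A[~req U E[req U safe]]) = {Send, Store, Halt, Idle}, so the formula holds at Store.

Yes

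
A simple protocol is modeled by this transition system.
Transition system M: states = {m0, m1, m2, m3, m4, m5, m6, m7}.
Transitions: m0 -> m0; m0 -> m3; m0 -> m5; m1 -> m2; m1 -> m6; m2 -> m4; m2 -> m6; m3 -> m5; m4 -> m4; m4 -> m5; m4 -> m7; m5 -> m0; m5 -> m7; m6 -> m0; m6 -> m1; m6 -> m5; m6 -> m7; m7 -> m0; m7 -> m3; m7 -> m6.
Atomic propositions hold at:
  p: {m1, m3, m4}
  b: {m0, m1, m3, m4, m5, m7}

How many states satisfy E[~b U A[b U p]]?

Sat(~b) = {m2, m6}
A[b U p]: least fixpoint, start Z0 = Sat(p) = {m1, m3, m4}, add states in Sat(b) with every successor in Z. Already a fixed point.
Sat(A[b U p]) = {m1, m3, m4}
E[~b U A[b U p]]: least fixpoint, start Z0 = Sat(A[b U p]) = {m1, m3, m4}, add states in Sat(~b) with some successor in Z. Z1 = {m1, m2, m3, m4, m6}; fixed.
Sat(E[~b U A[b U p]]) = {m1, m2, m3, m4, m6}
|Sat(E[~b U A[b U p]])| = |{m1, m2, m3, m4, m6}| = 5.

5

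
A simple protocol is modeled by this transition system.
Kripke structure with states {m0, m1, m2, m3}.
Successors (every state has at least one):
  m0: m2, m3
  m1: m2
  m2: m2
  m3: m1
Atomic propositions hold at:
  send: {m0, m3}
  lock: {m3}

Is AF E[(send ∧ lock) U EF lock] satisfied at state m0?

Sat(send ∧ lock) = {m3}
EF lock: least fixpoint, start Z0 = {m3}, add states with some successor in Z. Z1 = {m0, m3}; fixed.
Sat(EF lock) = {m0, m3}
E[(send ∧ lock) U EF lock]: least fixpoint, start Z0 = Sat(EF lock) = {m0, m3}, add states in Sat(send ∧ lock) with some successor in Z. Already a fixed point.
Sat(E[(send ∧ lock) U EF lock]) = {m0, m3}
AF E[(send ∧ lock) U EF lock]: least fixpoint, start Z0 = {m0, m3}, add states with every successor in Z. Already a fixed point.
Sat(AF E[(send ∧ lock) U EF lock]) = {m0, m3}
m0 ∈ Sat(AF E[(send ∧ lock) U EF lock]) = {m0, m3}, so the formula holds at m0.

Yes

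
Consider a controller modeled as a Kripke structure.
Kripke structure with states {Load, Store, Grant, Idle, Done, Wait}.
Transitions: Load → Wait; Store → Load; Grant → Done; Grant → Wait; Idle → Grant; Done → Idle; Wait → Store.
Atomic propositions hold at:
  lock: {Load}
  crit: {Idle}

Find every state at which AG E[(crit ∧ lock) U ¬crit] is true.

{Load, Store, Wait}

Sat(crit ∧ lock) = ∅
Sat(¬crit) = {Load, Store, Grant, Done, Wait}
E[(crit ∧ lock) U ¬crit]: least fixpoint, start Z0 = Sat(¬crit) = {Load, Store, Grant, Done, Wait}, add states in Sat(crit ∧ lock) with some successor in Z. Already a fixed point.
Sat(E[(crit ∧ lock) U ¬crit]) = {Load, Store, Grant, Done, Wait}
AG E[(crit ∧ lock) U ¬crit]: greatest fixpoint, start Z0 = {Load, Store, Grant, Done, Wait}, keep only states in Sat with every successor in Z. Z1 = {Load, Store, Grant, Wait}; Z2 = {Load, Store, Wait}; fixed.
Sat(AG E[(crit ∧ lock) U ¬crit]) = {Load, Store, Wait}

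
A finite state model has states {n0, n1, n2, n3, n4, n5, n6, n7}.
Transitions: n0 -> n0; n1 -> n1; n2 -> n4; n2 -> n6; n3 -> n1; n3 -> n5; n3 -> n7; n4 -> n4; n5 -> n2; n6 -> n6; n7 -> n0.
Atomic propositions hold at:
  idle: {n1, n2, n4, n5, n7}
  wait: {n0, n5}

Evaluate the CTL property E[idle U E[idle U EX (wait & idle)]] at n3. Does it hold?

Yes

Sat(wait & idle) = {n5}
Sat(EX (wait & idle)) = {s : some successor in {n5}} = {n3}
E[idle U EX (wait & idle)]: least fixpoint, start Z0 = Sat(EX (wait & idle)) = {n3}, add states in Sat(idle) with some successor in Z. Already a fixed point.
Sat(E[idle U EX (wait & idle)]) = {n3}
E[idle U E[idle U EX (wait & idle)]]: least fixpoint, start Z0 = Sat(E[idle U EX (wait & idle)]) = {n3}, add states in Sat(idle) with some successor in Z. Already a fixed point.
Sat(E[idle U E[idle U EX (wait & idle)]]) = {n3}
n3 ∈ Sat(E[idle U E[idle U EX (wait & idle)]]) = {n3}, so the formula holds at n3.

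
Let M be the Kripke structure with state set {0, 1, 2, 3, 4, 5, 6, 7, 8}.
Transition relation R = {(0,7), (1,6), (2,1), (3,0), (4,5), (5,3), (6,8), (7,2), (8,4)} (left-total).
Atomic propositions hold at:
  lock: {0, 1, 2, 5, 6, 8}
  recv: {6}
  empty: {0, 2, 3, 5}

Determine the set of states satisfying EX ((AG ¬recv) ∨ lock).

{1, 2, 3, 4, 6, 7}

Sat(¬recv) = {0, 1, 2, 3, 4, 5, 7, 8}
AG ¬recv: greatest fixpoint, start Z0 = {0, 1, 2, 3, 4, 5, 7, 8}, keep only states in Sat with every successor in Z. Z1 = {0, 2, 3, 4, 5, 7, 8}; Z2 = {0, 3, 4, 5, 7, 8}; Z3 = {0, 3, 4, 5, 8}; Z4 = {3, 4, 5, 8}; Z5 = {4, 5, 8}; Z6 = {4, 8}; Z7 = {8}; Z8 = ∅; fixed.
Sat(AG ¬recv) = ∅
Sat((AG ¬recv) ∨ lock) = {0, 1, 2, 5, 6, 8}
Sat(EX ((AG ¬recv) ∨ lock)) = {s : some successor in {0, 1, 2, 5, 6, 8}} = {1, 2, 3, 4, 6, 7}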